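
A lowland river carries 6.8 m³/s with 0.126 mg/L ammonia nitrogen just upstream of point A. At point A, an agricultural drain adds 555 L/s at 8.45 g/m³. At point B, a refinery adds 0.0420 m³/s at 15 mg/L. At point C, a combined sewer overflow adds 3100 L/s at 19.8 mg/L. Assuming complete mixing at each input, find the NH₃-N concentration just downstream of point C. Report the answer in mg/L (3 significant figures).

555 L/s = 0.555 m³/s.
After input A: C = (6.8·0.126 + 0.555·8.45) / 7.355 = 0.7541 mg/L.
After input B: C = (7.355·0.7541 + 0.042·15) / 7.397 = 0.835 mg/L.
3100 L/s = 3.1 m³/s.
After input C: C = (7.397·0.835 + 3.1·19.8) / 10.5 = 6.436 mg/L.

6.44 mg/L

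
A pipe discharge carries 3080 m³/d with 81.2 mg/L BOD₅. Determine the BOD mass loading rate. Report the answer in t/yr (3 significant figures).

3080 m³/d = 0.03565 m³/s.
Mass flux = Q·C = 0.03565 m³/s × 81.2 g/m³ = 2.895 g/s.
= 2.895 g/s × 31.56 = 91.35 t/yr.

91.3 t/yr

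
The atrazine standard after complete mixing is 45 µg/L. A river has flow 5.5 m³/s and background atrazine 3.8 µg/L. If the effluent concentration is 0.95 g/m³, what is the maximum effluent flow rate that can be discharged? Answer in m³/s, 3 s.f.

3.8 µg/L = 0.0038 mg/L.
45 µg/L = 0.045 mg/L.
Mass balance at complete mixing: C_std·(Q_w + Q_r) = Q_w·C_e + Q_r·C_b.
Rearranging, Q_w = Q_r·(C_std − C_b)/(C_e − C_std) = 5.5·(0.045 − 0.0038) / (0.95 − 0.045) = 0.2504 m³/s.

0.250 m³/s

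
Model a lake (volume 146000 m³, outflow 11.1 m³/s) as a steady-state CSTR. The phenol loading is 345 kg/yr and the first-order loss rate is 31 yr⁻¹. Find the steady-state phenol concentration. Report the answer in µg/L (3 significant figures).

0.972 µg/L

Outflow Q = 11.1 m³/s × 3.156e+07 s/yr = 3.503e+08 m³/yr.
Steady-state CSTR mass balance: W = Q·C + k·V·C, so C = W/(Q + kV).
Q + kV = 3.503e+08 + 31·146000 = 3.548e+08 m³/yr.
C = 345/3.548e+08 = 9.723e-07 kg/m³ = 0.0009723 mg/L = 0.9723 µg/L.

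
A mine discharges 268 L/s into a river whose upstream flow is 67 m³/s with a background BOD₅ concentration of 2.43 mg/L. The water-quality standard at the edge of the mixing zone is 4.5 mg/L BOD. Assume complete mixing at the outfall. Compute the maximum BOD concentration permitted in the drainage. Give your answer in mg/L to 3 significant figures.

268 L/s = 0.268 m³/s.
Mass balance: 4.5·67.27 = 0.268·Cₑ + 67·2.43.
Cₑ = (302.7 − 162.8) / 0.268 = 522 mg/L.

522 mg/L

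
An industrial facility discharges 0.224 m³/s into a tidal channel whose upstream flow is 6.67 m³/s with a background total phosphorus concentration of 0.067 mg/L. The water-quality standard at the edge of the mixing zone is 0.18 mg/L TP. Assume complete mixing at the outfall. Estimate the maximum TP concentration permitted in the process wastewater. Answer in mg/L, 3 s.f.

Mass balance: 0.18·6.894 = 0.224·Cₑ + 6.67·0.067.
Cₑ = (1.241 − 0.4469) / 0.224 = 3.545 mg/L.

3.54 mg/L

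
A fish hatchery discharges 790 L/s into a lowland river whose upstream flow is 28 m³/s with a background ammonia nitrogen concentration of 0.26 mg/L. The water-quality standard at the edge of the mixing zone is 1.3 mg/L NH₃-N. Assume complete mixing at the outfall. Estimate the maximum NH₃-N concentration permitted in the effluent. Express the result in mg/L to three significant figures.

790 L/s = 0.79 m³/s.
Mass balance: 1.3·28.79 = 0.79·Cₑ + 28·0.26.
Cₑ = (37.43 − 7.28) / 0.79 = 38.16 mg/L.

38.2 mg/L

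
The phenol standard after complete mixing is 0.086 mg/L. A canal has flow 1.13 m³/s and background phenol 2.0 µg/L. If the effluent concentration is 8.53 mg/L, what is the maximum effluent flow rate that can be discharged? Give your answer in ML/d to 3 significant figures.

0.971 ML/d

2.0 µg/L = 0.002 mg/L.
Mass balance at complete mixing: C_std·(Q_w + Q_r) = Q_w·C_e + Q_r·C_b.
Rearranging, Q_w = Q_r·(C_std − C_b)/(C_e − C_std) = 1.13·(0.086 − 0.002) / (8.53 − 0.086) = 0.01124 m³/s.
= 0.9712 ML/d.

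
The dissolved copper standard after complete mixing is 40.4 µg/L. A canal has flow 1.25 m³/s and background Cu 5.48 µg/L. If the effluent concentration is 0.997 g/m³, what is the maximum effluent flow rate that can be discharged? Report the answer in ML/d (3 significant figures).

3.94 ML/d

5.48 µg/L = 0.00548 mg/L.
40.4 µg/L = 0.0404 mg/L.
Mass balance at complete mixing: C_std·(Q_w + Q_r) = Q_w·C_e + Q_r·C_b.
Rearranging, Q_w = Q_r·(C_std − C_b)/(C_e − C_std) = 1.25·(0.0404 − 0.00548) / (0.997 − 0.0404) = 0.04563 m³/s.
= 3.942 ML/d.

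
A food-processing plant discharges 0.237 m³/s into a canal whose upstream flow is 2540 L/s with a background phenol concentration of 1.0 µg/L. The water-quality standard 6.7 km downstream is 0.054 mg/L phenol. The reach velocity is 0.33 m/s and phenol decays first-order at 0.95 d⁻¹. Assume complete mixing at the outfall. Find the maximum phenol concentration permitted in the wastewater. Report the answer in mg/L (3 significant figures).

0.780 mg/L

2540 L/s = 2.54 m³/s.
1.0 µg/L = 0.001 mg/L.
Travel time to the compliance point: t = 6700/0.33 = 2.03e+04 s = 0.235 d; decay factor exp(−0.95·0.235) = 0.7999.
So the concentration just after mixing may be at most 0.054/0.7999 = 0.06751 mg/L.
Mass balance: 0.06751·2.777 = 0.237·Cₑ + 2.54·0.001.
Cₑ = (0.1875 − 0.00254) / 0.237 = 0.7803 mg/L.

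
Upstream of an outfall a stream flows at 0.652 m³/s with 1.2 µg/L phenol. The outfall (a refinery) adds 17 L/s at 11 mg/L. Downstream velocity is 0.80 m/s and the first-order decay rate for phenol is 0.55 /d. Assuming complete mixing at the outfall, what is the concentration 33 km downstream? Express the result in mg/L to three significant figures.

17 L/s = 0.017 m³/s.
1.2 µg/L = 0.0012 mg/L.
After complete mixing, C₀ = (0.017·11 + 0.652·0.0012) / 0.669 = 0.2807 mg/L.
Travel time t = 3.3e+04 m / 0.80 m/s = 4.125e+04 s = 0.4774 d.
C = 0.2807·exp(−0.55·0.4774) = 0.2807·0.7691 = 0.2159 mg/L.

0.216 mg/L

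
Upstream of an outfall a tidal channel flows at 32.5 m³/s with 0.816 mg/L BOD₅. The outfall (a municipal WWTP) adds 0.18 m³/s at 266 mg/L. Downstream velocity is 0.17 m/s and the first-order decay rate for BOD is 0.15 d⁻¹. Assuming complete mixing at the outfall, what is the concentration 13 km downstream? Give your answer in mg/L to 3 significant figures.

After complete mixing, C₀ = (0.18·266 + 32.5·0.816) / 32.68 = 2.277 mg/L.
Travel time t = 1.3e+04 m / 0.17 m/s = 7.647e+04 s = 0.8851 d.
C = 2.277·exp(−0.15·0.8851) = 2.277·0.8757 = 1.994 mg/L.

1.99 mg/L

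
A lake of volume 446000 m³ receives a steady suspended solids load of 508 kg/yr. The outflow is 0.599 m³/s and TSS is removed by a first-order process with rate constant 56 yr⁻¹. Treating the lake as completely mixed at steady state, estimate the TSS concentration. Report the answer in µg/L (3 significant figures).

11.6 µg/L

Outflow Q = 0.599 m³/s × 3.156e+07 s/yr = 1.89e+07 m³/yr.
Steady-state CSTR mass balance: W = Q·C + k·V·C, so C = W/(Q + kV).
Q + kV = 1.89e+07 + 56·446000 = 4.388e+07 m³/yr.
C = 508/4.388e+07 = 1.158e-05 kg/m³ = 0.01158 mg/L = 11.58 µg/L.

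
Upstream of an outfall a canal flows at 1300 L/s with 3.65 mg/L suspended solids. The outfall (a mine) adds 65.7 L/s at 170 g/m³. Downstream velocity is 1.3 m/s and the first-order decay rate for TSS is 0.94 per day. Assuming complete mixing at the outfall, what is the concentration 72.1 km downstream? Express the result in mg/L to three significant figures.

6.37 mg/L

65.7 L/s = 0.0657 m³/s.
1300 L/s = 1.3 m³/s.
After complete mixing, C₀ = (0.0657·170 + 1.3·3.65) / 1.366 = 11.65 mg/L.
Travel time t = 7.21e+04 m / 1.3 m/s = 5.546e+04 s = 0.6419 d.
C = 11.65·exp(−0.94·0.6419) = 11.65·0.5469 = 6.373 mg/L.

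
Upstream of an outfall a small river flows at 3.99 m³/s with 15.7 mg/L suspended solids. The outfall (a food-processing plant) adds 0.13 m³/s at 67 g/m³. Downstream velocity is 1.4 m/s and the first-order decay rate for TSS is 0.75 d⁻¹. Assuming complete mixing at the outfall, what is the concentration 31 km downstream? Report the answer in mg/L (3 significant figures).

14.3 mg/L

After complete mixing, C₀ = (0.13·67 + 3.99·15.7) / 4.12 = 17.32 mg/L.
Travel time t = 3.1e+04 m / 1.4 m/s = 2.214e+04 s = 0.2563 d.
C = 17.32·exp(−0.75·0.2563) = 17.32·0.8251 = 14.29 mg/L.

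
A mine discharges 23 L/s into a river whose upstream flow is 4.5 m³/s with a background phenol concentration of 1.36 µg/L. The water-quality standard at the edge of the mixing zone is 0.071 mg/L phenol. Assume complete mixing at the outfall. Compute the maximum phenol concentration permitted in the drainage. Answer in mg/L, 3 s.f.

23 L/s = 0.023 m³/s.
1.36 µg/L = 0.00136 mg/L.
Mass balance: 0.071·4.523 = 0.023·Cₑ + 4.5·0.00136.
Cₑ = (0.3211 − 0.00612) / 0.023 = 13.7 mg/L.

13.7 mg/L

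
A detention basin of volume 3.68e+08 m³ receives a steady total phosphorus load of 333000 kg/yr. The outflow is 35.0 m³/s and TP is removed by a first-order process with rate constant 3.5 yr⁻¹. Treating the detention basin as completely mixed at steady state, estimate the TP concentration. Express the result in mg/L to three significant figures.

0.139 mg/L

Outflow Q = 35.0 m³/s × 3.156e+07 s/yr = 1.105e+09 m³/yr.
Steady-state CSTR mass balance: W = Q·C + k·V·C, so C = W/(Q + kV).
Q + kV = 1.105e+09 + 3.5·3.68e+08 = 2.393e+09 m³/yr.
C = 333000/2.393e+09 = 0.0001392 kg/m³ = 0.1392 mg/L.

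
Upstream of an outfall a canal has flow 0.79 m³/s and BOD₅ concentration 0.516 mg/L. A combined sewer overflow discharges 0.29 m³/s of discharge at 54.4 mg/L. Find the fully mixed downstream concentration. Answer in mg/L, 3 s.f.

Flow-weighted mixing gives C = (0.29·54.4 + 0.79·0.516) / (0.29 + 0.79) = 16.18/1.08 = 14.98 mg/L.

15.0 mg/L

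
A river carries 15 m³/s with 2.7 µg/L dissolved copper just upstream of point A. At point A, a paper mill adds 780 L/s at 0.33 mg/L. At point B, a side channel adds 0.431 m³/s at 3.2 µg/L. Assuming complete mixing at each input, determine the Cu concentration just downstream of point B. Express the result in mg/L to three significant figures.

0.0185 mg/L

2.7 µg/L = 0.0027 mg/L.
780 L/s = 0.78 m³/s.
After input A: C = (15·0.0027 + 0.78·0.33) / 15.78 = 0.01888 mg/L.
3.2 µg/L = 0.0032 mg/L.
After input B: C = (15.78·0.01888 + 0.431·0.0032) / 16.21 = 0.01846 mg/L.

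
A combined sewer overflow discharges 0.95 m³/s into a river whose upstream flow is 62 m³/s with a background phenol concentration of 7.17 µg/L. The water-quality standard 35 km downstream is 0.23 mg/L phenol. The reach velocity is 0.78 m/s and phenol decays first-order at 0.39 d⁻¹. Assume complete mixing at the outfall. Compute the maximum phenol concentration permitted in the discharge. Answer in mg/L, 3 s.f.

7.17 µg/L = 0.00717 mg/L.
Travel time to the compliance point: t = 3.5e+04/0.78 = 4.487e+04 s = 0.5193 d; decay factor exp(−0.39·0.5193) = 0.8166.
So the concentration just after mixing may be at most 0.23/0.8166 = 0.2816 mg/L.
Mass balance: 0.2816·62.95 = 0.95·Cₑ + 62·0.00717.
Cₑ = (17.73 − 0.4445) / 0.95 = 18.19 mg/L.

18.2 mg/L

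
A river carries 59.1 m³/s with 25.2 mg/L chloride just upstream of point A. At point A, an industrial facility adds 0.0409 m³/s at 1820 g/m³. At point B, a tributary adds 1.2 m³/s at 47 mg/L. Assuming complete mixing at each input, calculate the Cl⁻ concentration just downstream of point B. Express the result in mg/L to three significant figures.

After input A: C = (59.1·25.2 + 0.0409·1820) / 59.14 = 26.44 mg/L.
After input B: C = (59.14·26.44 + 1.2·47) / 60.34 = 26.85 mg/L.

26.9 mg/L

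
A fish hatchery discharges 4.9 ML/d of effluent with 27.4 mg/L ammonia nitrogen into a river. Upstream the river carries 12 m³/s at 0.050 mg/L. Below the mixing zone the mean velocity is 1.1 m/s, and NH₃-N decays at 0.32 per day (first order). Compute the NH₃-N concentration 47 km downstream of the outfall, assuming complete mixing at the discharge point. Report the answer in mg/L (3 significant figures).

0.153 mg/L

4.9 ML/d = 0.05671 m³/s.
After complete mixing, C₀ = (0.05671·27.4 + 12·0.05) / 12.06 = 0.1787 mg/L.
Travel time t = 4.7e+04 m / 1.1 m/s = 4.273e+04 s = 0.4945 d.
C = 0.1787·exp(−0.32·0.4945) = 0.1787·0.8536 = 0.1525 mg/L.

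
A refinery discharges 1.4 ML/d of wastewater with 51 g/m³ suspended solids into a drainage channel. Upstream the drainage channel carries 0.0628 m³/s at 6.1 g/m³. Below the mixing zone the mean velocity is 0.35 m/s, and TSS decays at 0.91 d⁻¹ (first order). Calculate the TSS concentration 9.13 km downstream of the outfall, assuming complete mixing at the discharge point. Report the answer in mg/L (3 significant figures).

11.6 mg/L

1.4 ML/d = 0.0162 m³/s.
After complete mixing, C₀ = (0.0162·51 + 0.0628·6.1) / 0.079 = 15.31 mg/L.
Travel time t = 9130 m / 0.35 m/s = 2.609e+04 s = 0.3019 d.
C = 15.31·exp(−0.91·0.3019) = 15.31·0.7598 = 11.63 mg/L.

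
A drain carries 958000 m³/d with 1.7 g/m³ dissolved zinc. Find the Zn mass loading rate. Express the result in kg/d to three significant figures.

1630 kg/d

958000 m³/d = 11.09 m³/s.
Mass flux = Q·C = 11.09 m³/s × 1.7 g/m³ = 18.85 g/s.
= 18.85 g/s × 86.4 = 1629 kg/d.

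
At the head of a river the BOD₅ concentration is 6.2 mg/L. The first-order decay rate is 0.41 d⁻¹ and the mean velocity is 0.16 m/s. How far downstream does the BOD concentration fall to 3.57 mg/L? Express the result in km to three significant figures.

18.6 km

From C = C₀·e^(−kt), t = ln(C₀/C)/k = ln(6.2/3.57)/0.41 = 0.552/0.41 = 1.346 d.
Distance = v·t = 0.16 m/s × 1.163e+05 s = 1.861e+04 m = 18.61 km.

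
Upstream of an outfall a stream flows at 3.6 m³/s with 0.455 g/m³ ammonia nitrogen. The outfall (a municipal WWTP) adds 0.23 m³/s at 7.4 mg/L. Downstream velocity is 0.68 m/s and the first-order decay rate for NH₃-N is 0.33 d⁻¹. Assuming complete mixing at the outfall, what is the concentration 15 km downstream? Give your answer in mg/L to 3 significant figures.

0.802 mg/L

After complete mixing, C₀ = (0.23·7.4 + 3.6·0.455) / 3.83 = 0.8721 mg/L.
Travel time t = 1.5e+04 m / 0.68 m/s = 2.206e+04 s = 0.2553 d.
C = 0.8721·exp(−0.33·0.2553) = 0.8721·0.9192 = 0.8016 mg/L.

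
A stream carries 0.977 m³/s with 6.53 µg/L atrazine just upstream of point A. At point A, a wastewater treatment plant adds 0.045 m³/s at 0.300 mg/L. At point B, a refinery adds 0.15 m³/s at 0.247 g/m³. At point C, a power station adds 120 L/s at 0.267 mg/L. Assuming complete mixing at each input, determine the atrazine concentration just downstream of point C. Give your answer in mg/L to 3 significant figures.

6.53 µg/L = 0.00653 mg/L.
After input A: C = (0.977·0.00653 + 0.045·0.3) / 1.022 = 0.01945 mg/L.
After input B: C = (1.022·0.01945 + 0.15·0.247) / 1.172 = 0.04857 mg/L.
120 L/s = 0.12 m³/s.
After input C: C = (1.172·0.04857 + 0.12·0.267) / 1.292 = 0.06886 mg/L.

0.0689 mg/L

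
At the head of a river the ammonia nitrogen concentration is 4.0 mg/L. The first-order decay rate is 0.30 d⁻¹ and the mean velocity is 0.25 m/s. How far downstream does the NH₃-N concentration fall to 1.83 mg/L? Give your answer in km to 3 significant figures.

56.3 km

From C = C₀·e^(−kt), t = ln(C₀/C)/k = ln(4.0/1.83)/0.30 = 0.782/0.30 = 2.607 d.
Distance = v·t = 0.25 m/s × 2.252e+05 s = 5.63e+04 m = 56.3 km.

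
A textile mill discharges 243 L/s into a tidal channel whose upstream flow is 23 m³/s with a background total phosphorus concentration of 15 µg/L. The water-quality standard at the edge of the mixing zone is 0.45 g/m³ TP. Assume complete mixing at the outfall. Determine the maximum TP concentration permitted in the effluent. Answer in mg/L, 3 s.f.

243 L/s = 0.243 m³/s.
15 µg/L = 0.015 mg/L.
Mass balance: 0.45·23.24 = 0.243·Cₑ + 23·0.015.
Cₑ = (10.46 − 0.345) / 0.243 = 41.62 mg/L.

41.6 mg/L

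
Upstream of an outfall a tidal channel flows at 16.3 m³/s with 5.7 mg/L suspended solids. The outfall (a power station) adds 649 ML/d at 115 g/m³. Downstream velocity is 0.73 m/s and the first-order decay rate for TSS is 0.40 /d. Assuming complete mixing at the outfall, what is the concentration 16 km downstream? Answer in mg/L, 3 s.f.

36.3 mg/L

649 ML/d = 7.512 m³/s.
After complete mixing, C₀ = (7.512·115 + 16.3·5.7) / 23.81 = 40.18 mg/L.
Travel time t = 1.6e+04 m / 0.73 m/s = 2.192e+04 s = 0.2537 d.
C = 40.18·exp(−0.40·0.2537) = 40.18·0.9035 = 36.3 mg/L.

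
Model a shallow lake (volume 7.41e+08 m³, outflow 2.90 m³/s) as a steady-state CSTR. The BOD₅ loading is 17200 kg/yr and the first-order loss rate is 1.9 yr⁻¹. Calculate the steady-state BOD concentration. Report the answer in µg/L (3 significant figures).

Outflow Q = 2.90 m³/s × 3.156e+07 s/yr = 9.152e+07 m³/yr.
Steady-state CSTR mass balance: W = Q·C + k·V·C, so C = W/(Q + kV).
Q + kV = 9.152e+07 + 1.9·7.41e+08 = 1.499e+09 m³/yr.
C = 17200/1.499e+09 = 1.147e-05 kg/m³ = 0.01147 mg/L = 11.47 µg/L.

11.5 µg/L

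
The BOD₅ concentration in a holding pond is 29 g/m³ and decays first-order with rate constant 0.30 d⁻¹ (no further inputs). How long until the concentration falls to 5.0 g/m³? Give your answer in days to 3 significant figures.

t = ln(C₀/C)/k = ln(29/5.0)/0.30 = 1.758/0.30 = 5.86 d.

5.86 d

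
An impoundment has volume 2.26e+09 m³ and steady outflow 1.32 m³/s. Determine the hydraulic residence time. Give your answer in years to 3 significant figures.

54.3 yr

Q = 1.32 m³/s × 3.156e+07 s/yr = 4.166e+07 m³/yr.
Hydraulic residence time τ = V/Q = 2.26e+09/4.166e+07 = 54.25 yr.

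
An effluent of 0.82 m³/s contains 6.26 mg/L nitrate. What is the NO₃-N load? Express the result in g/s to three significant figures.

Mass flux = Q·C = 0.82 m³/s × 6.26 g/m³ = 5.133 g/s.

5.13 g/s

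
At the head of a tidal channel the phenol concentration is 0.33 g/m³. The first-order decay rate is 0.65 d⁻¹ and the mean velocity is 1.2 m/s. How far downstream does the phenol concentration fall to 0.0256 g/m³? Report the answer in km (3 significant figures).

From C = C₀·e^(−kt), t = ln(C₀/C)/k = ln(0.33/0.0256)/0.65 = 2.557/0.65 = 3.933 d.
Distance = v·t = 1.2 m/s × 3.398e+05 s = 4.078e+05 m = 407.8 km.

408 km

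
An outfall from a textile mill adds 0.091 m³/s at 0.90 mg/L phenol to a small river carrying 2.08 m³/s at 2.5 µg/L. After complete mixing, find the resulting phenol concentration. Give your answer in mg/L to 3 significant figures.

0.0401 mg/L

2.5 µg/L = 0.0025 mg/L.
Flow-weighted mixing gives C = (0.091·0.9 + 2.08·0.0025) / (0.091 + 2.08) = 0.0871/2.171 = 0.04012 mg/L.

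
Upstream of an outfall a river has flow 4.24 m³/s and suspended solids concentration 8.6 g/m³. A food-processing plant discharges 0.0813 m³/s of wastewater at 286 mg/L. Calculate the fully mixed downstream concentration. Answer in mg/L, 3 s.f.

By mass balance at complete mixing, C = (0.0813·286 + 4.24·8.6) / (0.0813 + 4.24) = 59.72/4.321 = 13.82 mg/L.

13.8 mg/L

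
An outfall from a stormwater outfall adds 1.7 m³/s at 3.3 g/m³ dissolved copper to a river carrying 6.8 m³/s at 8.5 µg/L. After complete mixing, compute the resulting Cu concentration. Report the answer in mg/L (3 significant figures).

0.667 mg/L

8.5 µg/L = 0.0085 mg/L.
By mass balance at complete mixing, C = (1.7·3.3 + 6.8·0.0085) / (1.7 + 6.8) = 5.668/8.5 = 0.6668 mg/L.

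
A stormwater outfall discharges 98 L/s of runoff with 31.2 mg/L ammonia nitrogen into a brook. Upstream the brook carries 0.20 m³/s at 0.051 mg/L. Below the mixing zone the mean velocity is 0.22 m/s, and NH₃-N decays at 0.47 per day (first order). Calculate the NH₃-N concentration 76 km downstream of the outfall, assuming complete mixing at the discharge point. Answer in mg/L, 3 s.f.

1.57 mg/L

98 L/s = 0.098 m³/s.
After complete mixing, C₀ = (0.098·31.2 + 0.2·0.051) / 0.298 = 10.29 mg/L.
Travel time t = 7.6e+04 m / 0.22 m/s = 3.455e+05 s = 3.998 d.
C = 10.29·exp(−0.47·3.998) = 10.29·0.1527 = 1.572 mg/L.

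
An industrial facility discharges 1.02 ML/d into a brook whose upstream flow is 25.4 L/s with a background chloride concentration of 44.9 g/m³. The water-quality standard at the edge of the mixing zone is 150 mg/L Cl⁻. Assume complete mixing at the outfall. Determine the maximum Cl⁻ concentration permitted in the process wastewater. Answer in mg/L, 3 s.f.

1.02 ML/d = 0.01181 m³/s.
25.4 L/s = 0.0254 m³/s.
Mass balance: 150·0.03721 = 0.01181·Cₑ + 0.0254·44.9.
Cₑ = (5.581 − 1.14) / 0.01181 = 376.1 mg/L.

376 mg/L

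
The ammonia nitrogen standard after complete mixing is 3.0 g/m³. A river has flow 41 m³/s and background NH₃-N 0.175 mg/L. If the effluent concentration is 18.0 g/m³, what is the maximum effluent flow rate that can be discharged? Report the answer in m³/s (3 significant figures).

Mass balance at complete mixing: C_std·(Q_w + Q_r) = Q_w·C_e + Q_r·C_b.
Rearranging, Q_w = Q_r·(C_std − C_b)/(C_e − C_std) = 41·(3 − 0.175) / (18 − 3) = 7.722 m³/s.

7.72 m³/s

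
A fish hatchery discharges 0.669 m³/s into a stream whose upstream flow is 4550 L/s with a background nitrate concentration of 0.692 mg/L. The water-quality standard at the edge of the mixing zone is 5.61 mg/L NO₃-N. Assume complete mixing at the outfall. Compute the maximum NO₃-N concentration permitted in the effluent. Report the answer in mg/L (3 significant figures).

39.1 mg/L

4550 L/s = 4.55 m³/s.
Mass balance: 5.61·5.219 = 0.669·Cₑ + 4.55·0.692.
Cₑ = (29.28 − 3.149) / 0.669 = 39.06 mg/L.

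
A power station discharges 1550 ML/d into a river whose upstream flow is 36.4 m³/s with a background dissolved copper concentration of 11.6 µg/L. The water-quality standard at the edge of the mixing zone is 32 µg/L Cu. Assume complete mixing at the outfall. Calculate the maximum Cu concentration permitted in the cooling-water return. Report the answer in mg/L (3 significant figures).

0.0734 mg/L

1550 ML/d = 17.94 m³/s.
11.6 µg/L = 0.0116 mg/L.
32 µg/L = 0.032 mg/L.
Mass balance: 0.032·54.34 = 17.94·Cₑ + 36.4·0.0116.
Cₑ = (1.739 − 0.4222) / 17.94 = 0.07339 mg/L.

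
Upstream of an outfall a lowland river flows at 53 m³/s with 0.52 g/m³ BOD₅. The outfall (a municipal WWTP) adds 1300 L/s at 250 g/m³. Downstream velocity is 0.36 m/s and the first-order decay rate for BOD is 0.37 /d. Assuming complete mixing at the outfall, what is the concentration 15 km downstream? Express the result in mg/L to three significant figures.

1300 L/s = 1.3 m³/s.
After complete mixing, C₀ = (1.3·250 + 53·0.52) / 54.3 = 6.493 mg/L.
Travel time t = 1.5e+04 m / 0.36 m/s = 4.167e+04 s = 0.4823 d.
C = 6.493·exp(−0.37·0.4823) = 6.493·0.8366 = 5.432 mg/L.

5.43 mg/L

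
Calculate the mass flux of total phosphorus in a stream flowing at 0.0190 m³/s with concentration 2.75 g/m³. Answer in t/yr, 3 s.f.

1.65 t/yr

Mass flux = Q·C = 0.019 m³/s × 2.75 g/m³ = 0.05225 g/s.
= 0.05225 g/s × 31.56 = 1.649 t/yr.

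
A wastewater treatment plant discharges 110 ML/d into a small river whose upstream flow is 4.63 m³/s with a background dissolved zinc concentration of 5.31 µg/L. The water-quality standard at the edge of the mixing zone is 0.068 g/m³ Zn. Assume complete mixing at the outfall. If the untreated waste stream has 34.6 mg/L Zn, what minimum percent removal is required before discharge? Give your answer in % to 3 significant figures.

110 ML/d = 1.273 m³/s.
5.31 µg/L = 0.00531 mg/L.
Mass balance: 0.068·5.903 = 1.273·Cₑ + 4.63·0.00531.
Cₑ = (0.4014 − 0.02459) / 1.273 = 0.296 mg/L.
Required removal = 1 − 0.296/34.6 = 99.14 %.

99.1 %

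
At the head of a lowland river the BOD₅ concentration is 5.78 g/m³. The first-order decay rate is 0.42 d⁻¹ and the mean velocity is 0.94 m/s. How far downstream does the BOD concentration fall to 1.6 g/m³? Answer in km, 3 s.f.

248 km

From C = C₀·e^(−kt), t = ln(C₀/C)/k = ln(5.78/1.6)/0.42 = 1.284/0.42 = 3.058 d.
Distance = v·t = 0.94 m/s × 2.642e+05 s = 2.484e+05 m = 248.4 km.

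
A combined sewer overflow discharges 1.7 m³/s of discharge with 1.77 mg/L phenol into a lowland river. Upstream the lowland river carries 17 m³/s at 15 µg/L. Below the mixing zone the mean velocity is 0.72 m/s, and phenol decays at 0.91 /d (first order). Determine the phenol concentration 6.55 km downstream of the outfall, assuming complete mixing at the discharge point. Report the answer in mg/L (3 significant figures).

15 µg/L = 0.015 mg/L.
After complete mixing, C₀ = (1.7·1.77 + 17·0.015) / 18.7 = 0.1745 mg/L.
Travel time t = 6550 m / 0.72 m/s = 9097 s = 0.1053 d.
C = 0.1745·exp(−0.91·0.1053) = 0.1745·0.9086 = 0.1586 mg/L.

0.159 mg/L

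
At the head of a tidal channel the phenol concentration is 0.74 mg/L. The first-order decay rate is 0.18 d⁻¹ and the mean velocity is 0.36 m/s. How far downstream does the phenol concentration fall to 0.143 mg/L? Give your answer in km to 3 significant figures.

284 km

From C = C₀·e^(−kt), t = ln(C₀/C)/k = ln(0.74/0.143)/0.18 = 1.644/0.18 = 9.132 d.
Distance = v·t = 0.36 m/s × 7.89e+05 s = 2.84e+05 m = 284 km.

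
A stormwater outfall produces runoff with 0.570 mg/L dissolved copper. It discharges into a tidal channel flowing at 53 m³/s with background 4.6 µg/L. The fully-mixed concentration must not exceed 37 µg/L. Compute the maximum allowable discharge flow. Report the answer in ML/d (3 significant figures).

278 ML/d

4.6 µg/L = 0.0046 mg/L.
37 µg/L = 0.037 mg/L.
Mass balance at complete mixing: C_std·(Q_w + Q_r) = Q_w·C_e + Q_r·C_b.
Rearranging, Q_w = Q_r·(C_std − C_b)/(C_e − C_std) = 53·(0.037 − 0.0046) / (0.57 − 0.037) = 3.222 m³/s.
= 278.4 ML/d.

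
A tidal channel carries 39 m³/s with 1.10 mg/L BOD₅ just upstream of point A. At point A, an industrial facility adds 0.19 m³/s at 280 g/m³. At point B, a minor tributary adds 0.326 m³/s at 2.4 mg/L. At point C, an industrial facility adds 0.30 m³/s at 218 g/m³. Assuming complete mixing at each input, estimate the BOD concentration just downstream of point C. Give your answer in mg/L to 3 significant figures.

4.08 mg/L

After input A: C = (39·1.1 + 0.19·280) / 39.19 = 2.452 mg/L.
After input B: C = (39.19·2.452 + 0.326·2.4) / 39.52 = 2.452 mg/L.
After input C: C = (39.52·2.452 + 0.3·218) / 39.82 = 4.076 mg/L.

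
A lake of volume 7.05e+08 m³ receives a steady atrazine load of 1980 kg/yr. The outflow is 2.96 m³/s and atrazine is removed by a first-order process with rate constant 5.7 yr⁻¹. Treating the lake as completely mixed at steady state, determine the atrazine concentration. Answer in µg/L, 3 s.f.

Outflow Q = 2.96 m³/s × 3.156e+07 s/yr = 9.341e+07 m³/yr.
Steady-state CSTR mass balance: W = Q·C + k·V·C, so C = W/(Q + kV).
Q + kV = 9.341e+07 + 5.7·7.05e+08 = 4.112e+09 m³/yr.
C = 1980/4.112e+09 = 4.815e-07 kg/m³ = 0.0004815 mg/L = 0.4815 µg/L.

0.482 µg/L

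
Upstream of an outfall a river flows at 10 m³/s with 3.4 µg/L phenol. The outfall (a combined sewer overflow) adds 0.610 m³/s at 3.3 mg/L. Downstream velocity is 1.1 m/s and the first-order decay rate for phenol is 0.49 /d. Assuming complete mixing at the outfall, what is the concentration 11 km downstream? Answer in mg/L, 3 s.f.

0.182 mg/L

3.4 µg/L = 0.0034 mg/L.
After complete mixing, C₀ = (0.61·3.3 + 10·0.0034) / 10.61 = 0.1929 mg/L.
Travel time t = 1.1e+04 m / 1.1 m/s = 1e+04 s = 0.1157 d.
C = 0.1929·exp(−0.49·0.1157) = 0.1929·0.9449 = 0.1823 mg/L.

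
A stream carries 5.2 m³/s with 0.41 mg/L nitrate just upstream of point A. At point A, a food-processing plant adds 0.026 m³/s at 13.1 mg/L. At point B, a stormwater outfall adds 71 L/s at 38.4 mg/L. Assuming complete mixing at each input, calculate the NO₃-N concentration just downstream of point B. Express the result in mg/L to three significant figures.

After input A: C = (5.2·0.41 + 0.026·13.1) / 5.226 = 0.4731 mg/L.
71 L/s = 0.071 m³/s.
After input B: C = (5.226·0.4731 + 0.071·38.4) / 5.297 = 0.9815 mg/L.

0.981 mg/L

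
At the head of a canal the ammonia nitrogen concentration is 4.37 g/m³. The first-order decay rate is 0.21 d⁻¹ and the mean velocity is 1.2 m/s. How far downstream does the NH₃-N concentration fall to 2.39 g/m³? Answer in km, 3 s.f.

From C = C₀·e^(−kt), t = ln(C₀/C)/k = ln(4.37/2.39)/0.21 = 0.6035/0.21 = 2.874 d.
Distance = v·t = 1.2 m/s × 2.483e+05 s = 2.979e+05 m = 297.9 km.

298 km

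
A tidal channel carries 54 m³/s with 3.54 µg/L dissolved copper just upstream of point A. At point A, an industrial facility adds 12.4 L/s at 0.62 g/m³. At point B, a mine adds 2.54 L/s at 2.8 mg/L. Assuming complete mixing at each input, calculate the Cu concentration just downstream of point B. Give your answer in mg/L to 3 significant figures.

0.00381 mg/L

3.54 µg/L = 0.00354 mg/L.
12.4 L/s = 0.0124 m³/s.
After input A: C = (54·0.00354 + 0.0124·0.62) / 54.01 = 0.003682 mg/L.
2.54 L/s = 0.00254 m³/s.
After input B: C = (54.01·0.003682 + 0.00254·2.8) / 54.01 = 0.003813 mg/L.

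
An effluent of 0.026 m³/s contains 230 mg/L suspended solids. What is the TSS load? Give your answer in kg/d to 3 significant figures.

517 kg/d

Mass flux = Q·C = 0.026 m³/s × 230 g/m³ = 5.98 g/s.
= 5.98 g/s × 86.4 = 516.7 kg/d.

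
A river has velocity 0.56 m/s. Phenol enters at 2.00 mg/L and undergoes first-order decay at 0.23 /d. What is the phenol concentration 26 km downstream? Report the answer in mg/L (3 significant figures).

1.77 mg/L

Travel time t = 26 km / 0.56 m/s = 2.6e+04/0.56 = 4.643e+04 s = 0.5374 d.
First-order decay: C = 2.00·exp(−0.23·0.5374) = 2.00·0.8837 = 1.767 mg/L.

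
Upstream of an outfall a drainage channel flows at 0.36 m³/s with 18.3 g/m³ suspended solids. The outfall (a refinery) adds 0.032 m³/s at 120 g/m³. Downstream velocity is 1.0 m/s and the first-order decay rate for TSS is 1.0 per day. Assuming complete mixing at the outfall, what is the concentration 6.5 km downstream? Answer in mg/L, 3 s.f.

24.7 mg/L

After complete mixing, C₀ = (0.032·120 + 0.36·18.3) / 0.392 = 26.6 mg/L.
Travel time t = 6500 m / 1.0 m/s = 6500 s = 0.07523 d.
C = 26.6·exp(−1.0·0.07523) = 26.6·0.9275 = 24.67 mg/L.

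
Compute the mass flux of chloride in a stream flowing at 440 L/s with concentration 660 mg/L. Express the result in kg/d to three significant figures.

440 L/s = 0.44 m³/s.
Mass flux = Q·C = 0.44 m³/s × 660 g/m³ = 290.4 g/s.
= 290.4 g/s × 86.4 = 2.509e+04 kg/d.

25100 kg/d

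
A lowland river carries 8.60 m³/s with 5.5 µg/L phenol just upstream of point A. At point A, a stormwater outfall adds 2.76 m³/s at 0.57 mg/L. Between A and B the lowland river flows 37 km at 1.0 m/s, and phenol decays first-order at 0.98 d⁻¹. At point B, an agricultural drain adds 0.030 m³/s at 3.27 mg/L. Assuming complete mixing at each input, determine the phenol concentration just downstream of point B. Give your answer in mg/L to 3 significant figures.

5.5 µg/L = 0.0055 mg/L.
After input A: C = (8.6·0.0055 + 2.76·0.57) / 11.36 = 0.1426 mg/L.
Over the 37 km reach to input B (t = 3.7e+04 s = 0.4282 d), decay gives C = 0.1426·exp(−0.98·0.4282) = 0.09376 mg/L.
After input B: C = (11.36·0.09376 + 0.03·3.27) / 11.39 = 0.1021 mg/L.

0.102 mg/L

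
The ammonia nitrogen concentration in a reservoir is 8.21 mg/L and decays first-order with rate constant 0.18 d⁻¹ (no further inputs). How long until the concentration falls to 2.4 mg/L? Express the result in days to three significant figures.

6.83 d

t = ln(C₀/C)/k = ln(8.21/2.4)/0.18 = 1.23/0.18 = 6.833 d.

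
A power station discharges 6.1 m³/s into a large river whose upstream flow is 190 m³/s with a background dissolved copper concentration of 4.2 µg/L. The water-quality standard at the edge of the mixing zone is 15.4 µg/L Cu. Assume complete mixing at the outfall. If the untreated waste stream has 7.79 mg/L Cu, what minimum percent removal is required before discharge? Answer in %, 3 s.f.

4.2 µg/L = 0.0042 mg/L.
15.4 µg/L = 0.0154 mg/L.
Mass balance: 0.0154·196.1 = 6.1·Cₑ + 190·0.0042.
Cₑ = (3.02 − 0.798) / 6.1 = 0.3643 mg/L.
Required removal = 1 − 0.3643/7.79 = 95.32 %.

95.3 %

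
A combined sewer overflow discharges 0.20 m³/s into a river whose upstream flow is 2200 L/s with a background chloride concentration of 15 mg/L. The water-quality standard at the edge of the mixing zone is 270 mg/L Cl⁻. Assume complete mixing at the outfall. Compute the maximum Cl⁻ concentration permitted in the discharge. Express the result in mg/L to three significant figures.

2200 L/s = 2.2 m³/s.
Mass balance: 270·2.4 = 0.2·Cₑ + 2.2·15.
Cₑ = (648 − 33) / 0.2 = 3075 mg/L.

3080 mg/L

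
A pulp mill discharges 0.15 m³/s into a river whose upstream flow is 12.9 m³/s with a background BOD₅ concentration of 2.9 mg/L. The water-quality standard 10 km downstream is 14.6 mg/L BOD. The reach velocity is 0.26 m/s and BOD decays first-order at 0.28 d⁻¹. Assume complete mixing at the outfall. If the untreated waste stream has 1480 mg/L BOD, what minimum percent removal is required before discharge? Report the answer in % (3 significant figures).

Travel time to the compliance point: t = 1e+04/0.26 = 3.846e+04 s = 0.4452 d; decay factor exp(−0.28·0.4452) = 0.8828.
So the concentration just after mixing may be at most 14.6/0.8828 = 16.54 mg/L.
Mass balance: 16.54·13.05 = 0.15·Cₑ + 12.9·2.9.
Cₑ = (215.8 − 37.41) / 0.15 = 1189 mg/L.
Required removal = 1 − 1189/1480 = 19.63 %.

19.6 %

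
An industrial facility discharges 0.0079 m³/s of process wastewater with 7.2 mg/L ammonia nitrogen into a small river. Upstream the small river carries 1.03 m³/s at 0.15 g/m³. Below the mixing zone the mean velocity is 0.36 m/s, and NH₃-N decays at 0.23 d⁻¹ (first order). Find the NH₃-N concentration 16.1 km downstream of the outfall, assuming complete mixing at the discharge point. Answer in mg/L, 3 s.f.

After complete mixing, C₀ = (0.0079·7.2 + 1.03·0.15) / 1.038 = 0.2037 mg/L.
Travel time t = 1.61e+04 m / 0.36 m/s = 4.472e+04 s = 0.5176 d.
C = 0.2037·exp(−0.23·0.5176) = 0.2037·0.8878 = 0.1808 mg/L.

0.181 mg/L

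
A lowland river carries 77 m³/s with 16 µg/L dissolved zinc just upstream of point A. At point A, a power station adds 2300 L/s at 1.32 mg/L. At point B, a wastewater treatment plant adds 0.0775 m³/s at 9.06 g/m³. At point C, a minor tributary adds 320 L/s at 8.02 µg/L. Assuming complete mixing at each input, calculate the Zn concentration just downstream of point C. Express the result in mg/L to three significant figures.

16 µg/L = 0.016 mg/L.
2300 L/s = 2.3 m³/s.
After input A: C = (77·0.016 + 2.3·1.32) / 79.3 = 0.05382 mg/L.
After input B: C = (79.3·0.05382 + 0.0775·9.06) / 79.38 = 0.06261 mg/L.
320 L/s = 0.32 m³/s.
8.02 µg/L = 0.00802 mg/L.
After input C: C = (79.38·0.06261 + 0.32·0.00802) / 79.7 = 0.06239 mg/L.

0.0624 mg/L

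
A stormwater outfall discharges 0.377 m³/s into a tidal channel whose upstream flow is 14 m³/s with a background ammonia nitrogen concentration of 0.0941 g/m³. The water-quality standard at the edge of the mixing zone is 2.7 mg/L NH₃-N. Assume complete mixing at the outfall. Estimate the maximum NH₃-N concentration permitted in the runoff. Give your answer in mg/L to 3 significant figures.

Mass balance: 2.7·14.38 = 0.377·Cₑ + 14·0.0941.
Cₑ = (38.82 − 1.317) / 0.377 = 99.47 mg/L.

99.5 mg/L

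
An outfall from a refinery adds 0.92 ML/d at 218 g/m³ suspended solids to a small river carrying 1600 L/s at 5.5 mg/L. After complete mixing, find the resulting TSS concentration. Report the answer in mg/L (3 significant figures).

0.92 ML/d = 0.01065 m³/s.
1600 L/s = 1.6 m³/s.
Flow-weighted mixing gives C = (0.01065·218 + 1.6·5.5) / (0.01065 + 1.6) = 11.12/1.611 = 6.905 mg/L.

6.90 mg/L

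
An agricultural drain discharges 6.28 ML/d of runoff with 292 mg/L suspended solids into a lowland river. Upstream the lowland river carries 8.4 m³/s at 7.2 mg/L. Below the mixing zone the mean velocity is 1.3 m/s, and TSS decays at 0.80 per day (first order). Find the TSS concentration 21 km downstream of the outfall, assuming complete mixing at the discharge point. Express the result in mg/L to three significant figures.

8.30 mg/L

6.28 ML/d = 0.07269 m³/s.
After complete mixing, C₀ = (0.07269·292 + 8.4·7.2) / 8.473 = 9.643 mg/L.
Travel time t = 2.1e+04 m / 1.3 m/s = 1.615e+04 s = 0.187 d.
C = 9.643·exp(−0.80·0.187) = 9.643·0.8611 = 8.304 mg/L.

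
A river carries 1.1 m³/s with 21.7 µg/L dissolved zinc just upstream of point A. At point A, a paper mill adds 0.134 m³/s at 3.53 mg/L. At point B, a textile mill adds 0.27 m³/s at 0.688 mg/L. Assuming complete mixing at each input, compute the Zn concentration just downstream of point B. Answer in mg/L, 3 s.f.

0.454 mg/L

21.7 µg/L = 0.0217 mg/L.
After input A: C = (1.1·0.0217 + 0.134·3.53) / 1.234 = 0.4027 mg/L.
After input B: C = (1.234·0.4027 + 0.27·0.688) / 1.504 = 0.4539 mg/L.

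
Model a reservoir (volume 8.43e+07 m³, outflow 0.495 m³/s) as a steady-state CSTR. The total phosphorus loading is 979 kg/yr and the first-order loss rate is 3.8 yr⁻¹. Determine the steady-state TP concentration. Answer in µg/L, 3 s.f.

2.91 µg/L

Outflow Q = 0.495 m³/s × 3.156e+07 s/yr = 1.562e+07 m³/yr.
Steady-state CSTR mass balance: W = Q·C + k·V·C, so C = W/(Q + kV).
Q + kV = 1.562e+07 + 3.8·8.43e+07 = 3.36e+08 m³/yr.
C = 979/3.36e+08 = 2.914e-06 kg/m³ = 0.002914 mg/L = 2.914 µg/L.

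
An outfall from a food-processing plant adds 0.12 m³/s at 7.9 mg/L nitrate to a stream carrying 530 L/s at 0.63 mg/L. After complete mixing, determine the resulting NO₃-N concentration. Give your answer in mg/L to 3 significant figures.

1.97 mg/L

530 L/s = 0.53 m³/s.
Flow-weighted mixing gives C = (0.12·7.9 + 0.53·0.63) / (0.12 + 0.53) = 1.282/0.65 = 1.972 mg/L.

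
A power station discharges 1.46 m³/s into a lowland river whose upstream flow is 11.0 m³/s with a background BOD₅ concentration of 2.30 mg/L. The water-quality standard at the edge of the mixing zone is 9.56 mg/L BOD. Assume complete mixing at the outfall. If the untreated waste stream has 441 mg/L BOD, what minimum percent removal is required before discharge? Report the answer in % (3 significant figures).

85.4 %

Mass balance: 9.56·12.46 = 1.46·Cₑ + 11·2.3.
Cₑ = (119.1 − 25.3) / 1.46 = 64.26 mg/L.
Required removal = 1 − 64.26/441 = 85.43 %.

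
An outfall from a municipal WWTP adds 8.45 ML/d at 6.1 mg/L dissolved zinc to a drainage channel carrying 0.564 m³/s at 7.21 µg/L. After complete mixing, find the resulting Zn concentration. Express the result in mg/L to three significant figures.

8.45 ML/d = 0.0978 m³/s.
7.21 µg/L = 0.00721 mg/L.
Flow-weighted mixing gives C = (0.0978·6.1 + 0.564·0.00721) / (0.0978 + 0.564) = 0.6007/0.6618 = 0.9076 mg/L.

0.908 mg/L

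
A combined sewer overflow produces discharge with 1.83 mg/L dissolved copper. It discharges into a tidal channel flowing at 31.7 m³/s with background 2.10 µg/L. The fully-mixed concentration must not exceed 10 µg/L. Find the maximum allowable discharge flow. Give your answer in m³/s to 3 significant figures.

2.10 µg/L = 0.0021 mg/L.
10 µg/L = 0.01 mg/L.
Mass balance at complete mixing: C_std·(Q_w + Q_r) = Q_w·C_e + Q_r·C_b.
Rearranging, Q_w = Q_r·(C_std − C_b)/(C_e − C_std) = 31.7·(0.01 − 0.0021) / (1.83 − 0.01) = 0.1376 m³/s.

0.138 m³/s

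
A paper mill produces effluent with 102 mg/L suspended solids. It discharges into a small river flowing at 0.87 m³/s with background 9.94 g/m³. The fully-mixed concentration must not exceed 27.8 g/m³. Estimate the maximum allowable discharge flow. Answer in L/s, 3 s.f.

Mass balance at complete mixing: C_std·(Q_w + Q_r) = Q_w·C_e + Q_r·C_b.
Rearranging, Q_w = Q_r·(C_std − C_b)/(C_e − C_std) = 0.87·(27.8 − 9.94) / (102 − 27.8) = 0.2094 m³/s.
= 209.4 L/s.

209 L/s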